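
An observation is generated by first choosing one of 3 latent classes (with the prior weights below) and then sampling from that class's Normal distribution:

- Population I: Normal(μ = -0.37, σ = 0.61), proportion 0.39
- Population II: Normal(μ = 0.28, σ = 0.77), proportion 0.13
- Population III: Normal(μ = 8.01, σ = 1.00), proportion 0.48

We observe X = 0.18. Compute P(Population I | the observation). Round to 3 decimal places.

0.718

P(component k | x) = w_k·f_k(x) / marginal(x), where marginal(x) = Σ_j w_j·f_j(x).
Component likelihoods at x = 0.18:
  L_I = 0.435562
  L_II = 0.513756
  L_III = 1.94022e-14
Unnormalised posteriors:
  w_I·L_I = 0.39 × 0.435562 = 0.169869
  w_II·L_II = 0.13 × 0.513756 = 0.0667883
  w_III·L_III = 0.48 × 1.94022e-14 = 9.31307e-15
Marginal: 0.169869 + 0.0667883 + 9.31307e-15 = 0.236657
P(Population I | the observation) = 0.169869 / 0.236657 ≈ 0.718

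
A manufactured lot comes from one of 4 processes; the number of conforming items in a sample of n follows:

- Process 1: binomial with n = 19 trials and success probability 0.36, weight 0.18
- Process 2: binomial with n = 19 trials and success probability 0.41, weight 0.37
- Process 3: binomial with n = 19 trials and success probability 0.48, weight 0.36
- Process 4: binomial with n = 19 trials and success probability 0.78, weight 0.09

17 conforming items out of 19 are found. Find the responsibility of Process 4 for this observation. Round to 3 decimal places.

P(component k | x) = w_k·f_k(x) / marginal(x), where marginal(x) = Σ_j w_j·f_j(x).
Evaluate each component's likelihood at the observed value:
  L_1 = C(19,17)·0.36^17·0.64^2 = 171·2.86512e-08·0.4096 = 2.00677e-06
  L_2 = C(19,17)·0.41^17·0.59^2 = 171·2.61412e-07·0.3481 = 1.55606e-05
  L_3 = C(19,17)·0.48^17·0.52^2 = 171·3.81154e-06·0.2704 = 0.00017624
  L_4 = C(19,17)·0.78^17·0.22^2 = 171·0.0146423·0.0484 = 0.121185
Unnormalised posteriors:
  w_1·L_1 = 0.18 × 2.00677e-06 = 3.61219e-07
  w_2·L_2 = 0.37 × 1.55606e-05 = 5.75741e-06
  w_3·L_3 = 0.36 × 0.00017624 = 6.34463e-05
  w_4·L_4 = 0.09 × 0.121185 = 0.0109067
Marginal: 3.61219e-07 + 5.75741e-06 + 6.34463e-05 + 0.0109067 = 0.0109762
Responsibility of Process 4: 0.0109067 / 0.0109762 ≈ 0.994

0.994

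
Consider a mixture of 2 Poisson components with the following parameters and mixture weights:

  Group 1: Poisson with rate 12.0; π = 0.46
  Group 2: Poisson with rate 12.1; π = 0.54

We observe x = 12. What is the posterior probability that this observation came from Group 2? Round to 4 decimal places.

0.5399

Posterior ∝ prior × likelihood, so P(k | x) ∝ π_k f_k(x); normalise over all components.
Component likelihoods at x = 12:
  p_1 = e^(−12.0)·12.0^12/12! = 0.114368
  p_2 = e^(−12.1)·12.1^12/12! = 0.114321
Multiply by the mixture weights:
  π_1·p_1 = 0.46 × 0.114368 = 0.0526092
  π_2·p_2 = 0.54 × 0.114321 = 0.0617331
Marginal: 0.0526092 + 0.0617331 = 0.114342
So the posterior for Group 2 is 0.0617331 / 0.114342 ≈ 0.5399.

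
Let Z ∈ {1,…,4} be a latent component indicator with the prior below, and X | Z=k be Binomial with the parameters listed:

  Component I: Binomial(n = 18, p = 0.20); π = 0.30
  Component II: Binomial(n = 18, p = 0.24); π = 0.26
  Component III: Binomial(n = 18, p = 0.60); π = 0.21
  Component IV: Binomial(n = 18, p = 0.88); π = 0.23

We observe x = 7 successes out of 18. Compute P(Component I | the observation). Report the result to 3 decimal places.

Posterior ∝ prior × likelihood, so P(k | x) ∝ P(Z=k) f_k(x); normalise over all components.
Component likelihoods at x = 7 successes out of 18:
  f_I = C(18,7)·0.20^7·0.80^11 = 31824·1.28e-05·0.0858993 = 0.0349909
  f_II = C(18,7)·0.24^7·0.76^11 = 31824·4.58647e-05·0.0488596 = 0.0713153
  f_III = C(18,7)·0.60^7·0.40^11 = 31824·0.0279936·4.1943e-05 = 0.0373657
  f_IV = C(18,7)·0.88^7·0.12^11 = 31824·0.408676·7.43008e-11 = 9.66334e-07
Multiply by the mixture weights:
  P(Z=I)·f_I = 0.30 × 0.0349909 = 0.0104973
  P(Z=II)·f_II = 0.26 × 0.0713153 = 0.018542
  P(Z=III)·f_III = 0.21 × 0.0373657 = 0.0078468
  P(Z=IV)·f_IV = 0.23 × 9.66334e-07 = 2.22257e-07
Normaliser: 0.0104973 + 0.018542 + 0.0078468 + 2.22257e-07 = 0.0368863
P(Component I | 7 successes out of 18) = 0.0104973 / 0.0368863 ≈ 0.285

0.285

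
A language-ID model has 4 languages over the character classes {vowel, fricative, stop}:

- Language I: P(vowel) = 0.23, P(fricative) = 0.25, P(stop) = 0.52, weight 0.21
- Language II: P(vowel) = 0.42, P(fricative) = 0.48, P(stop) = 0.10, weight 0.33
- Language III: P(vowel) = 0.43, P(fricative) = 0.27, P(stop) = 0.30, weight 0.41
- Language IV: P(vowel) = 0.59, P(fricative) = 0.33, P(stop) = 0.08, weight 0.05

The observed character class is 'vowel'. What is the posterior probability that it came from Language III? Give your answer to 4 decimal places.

Apply Bayes' rule: the posterior for each component is proportional to its prior times its likelihood at x.
Evaluate each component's likelihood at the observed value:
  f_I = 0.23
  f_II = 0.42
  f_III = 0.43
  f_IV = 0.59
Prior × likelihood for each component:
  π_I·f_I = 0.21 × 0.23 = 0.0483
  π_II·f_II = 0.33 × 0.42 = 0.1386
  π_III·f_III = 0.41 × 0.43 = 0.1763
  π_IV·f_IV = 0.05 × 0.59 = 0.0295
Marginal: 0.0483 + 0.1386 + 0.1763 + 0.0295 = 0.3927
P(Language III | x) ≈ 0.4489

0.4489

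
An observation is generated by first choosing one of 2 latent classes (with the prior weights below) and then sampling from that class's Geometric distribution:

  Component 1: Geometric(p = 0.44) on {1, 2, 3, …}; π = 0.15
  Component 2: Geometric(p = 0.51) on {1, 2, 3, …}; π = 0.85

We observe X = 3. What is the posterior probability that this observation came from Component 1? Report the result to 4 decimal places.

The responsibility of component k is P(Z=k) f_k(x) divided by Σ_j P(Z=j) f_j(x).
Geometric probabilities:
  f_1 = 0.44·(1−0.44)^2 = 0.44·0.3136 = 0.137984
  f_2 = 0.51·(1−0.51)^2 = 0.51·0.2401 = 0.122451
Unnormalised posteriors:
  P(Z=1)·f_1 = 0.15 × 0.137984 = 0.0206976
  P(Z=2)·f_2 = 0.85 × 0.122451 = 0.104083
Denominator: 0.0206976 + 0.104083 = 0.124781
P(Component 1 | the observation) = 0.0206976 / 0.124781 ≈ 0.1659

0.1659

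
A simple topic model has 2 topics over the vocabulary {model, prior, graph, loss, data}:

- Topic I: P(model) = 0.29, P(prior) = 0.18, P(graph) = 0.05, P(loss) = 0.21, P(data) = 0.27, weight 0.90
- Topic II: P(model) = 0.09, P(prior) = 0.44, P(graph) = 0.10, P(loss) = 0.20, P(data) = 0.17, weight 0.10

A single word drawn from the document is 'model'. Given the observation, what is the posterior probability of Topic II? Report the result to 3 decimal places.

The responsibility of component k is w_k f_k(x) divided by Σ_j w_j f_j(x).
Component likelihoods at x = 'model':
  p_I = P(model | comp) = 0.29
  p_II = P(model | comp) = 0.09
Multiply by the mixture weights:
  w_I·p_I = 0.90 × 0.29 = 0.261
  w_II·p_II = 0.10 × 0.09 = 0.009
Normaliser: 0.261 + 0.009 = 0.27
So the posterior for Topic II is 0.009 / 0.27 ≈ 0.033.

0.033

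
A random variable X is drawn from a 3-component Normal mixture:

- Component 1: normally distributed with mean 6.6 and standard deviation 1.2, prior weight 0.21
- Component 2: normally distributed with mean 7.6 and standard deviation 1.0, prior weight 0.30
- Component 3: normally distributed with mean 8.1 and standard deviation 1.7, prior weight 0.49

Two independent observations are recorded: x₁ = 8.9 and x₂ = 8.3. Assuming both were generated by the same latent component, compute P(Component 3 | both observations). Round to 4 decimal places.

0.5795

Posterior ∝ prior × likelihood, so P(k | x) ∝ π_k f_k(x); normalise over all components.
Since both observations come from the same component, the likelihood for component k is f_k(x₁)·f_k(x₂).
  p_1 = [0.0529681] × [0.121878] = 0.00645566
  p_2 = [0.171369] × [0.312254] = 0.0535105
  p_3 = [0.210074] × [0.233054] = 0.0489586
Multiply by the mixture weights:
  π_1·p_1 = 0.21 × 0.00645566 = 0.00135569
  π_2·p_2 = 0.30 × 0.0535105 = 0.0160532
  π_3·p_3 = 0.49 × 0.0489586 = 0.0239897
Evidence: 0.00135569 + 0.0160532 + 0.0239897 = 0.0413985
P(Component 3 | data) = 0.0239897 / 0.0413985 ≈ 0.5795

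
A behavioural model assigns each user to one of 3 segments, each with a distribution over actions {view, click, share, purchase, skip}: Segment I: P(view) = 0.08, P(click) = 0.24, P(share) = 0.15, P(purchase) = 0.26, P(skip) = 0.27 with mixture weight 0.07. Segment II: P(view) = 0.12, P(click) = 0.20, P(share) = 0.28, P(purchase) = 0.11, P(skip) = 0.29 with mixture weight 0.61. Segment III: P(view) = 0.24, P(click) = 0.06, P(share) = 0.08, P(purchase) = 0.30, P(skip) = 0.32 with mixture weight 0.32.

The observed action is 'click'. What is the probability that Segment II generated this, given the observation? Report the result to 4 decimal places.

P(component k | x) = π_k·f_k(x) / marginal(x), where marginal(x) = Σ_j π_j·f_j(x).
Component likelihoods at x = 'click':
  L_I = P(click | comp) = 0.24
  L_II = P(click | comp) = 0.20
  L_III = P(click | comp) = 0.06
Multiply by the mixture weights:
  π_I·L_I = 0.07 × 0.24 = 0.0168
  π_II·L_II = 0.61 × 0.2 = 0.122
  π_III·L_III = 0.32 × 0.06 = 0.0192
Normaliser: 0.0168 + 0.122 + 0.0192 = 0.158
P(Segment II | 'click') = 0.122 / 0.158 ≈ 0.7722

0.7722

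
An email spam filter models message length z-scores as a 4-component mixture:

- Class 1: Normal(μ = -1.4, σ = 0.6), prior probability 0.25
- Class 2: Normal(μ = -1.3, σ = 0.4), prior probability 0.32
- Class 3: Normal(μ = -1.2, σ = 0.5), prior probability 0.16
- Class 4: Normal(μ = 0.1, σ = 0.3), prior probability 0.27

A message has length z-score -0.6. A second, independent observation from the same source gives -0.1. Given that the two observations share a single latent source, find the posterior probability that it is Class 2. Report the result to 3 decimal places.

0.022

By Bayes' theorem, P(k | x) = π_k f_k(x) / Σ_j π_j f_j(x).
Since both observations come from the same component, the likelihood for component k is f_k(x₁)·f_k(x₂).
  p_1 = [0.27335] × [0.0635877] = 0.0173817
  p_2 = [0.215693] × [0.0110796] = 0.0023898
  p_3 = [0.388372] × [0.0709492] = 0.0275547
  p_4 = [0.0874063] × [1.06483] = 0.0930726
Unnormalised posteriors:
  π_1·p_1 = 0.25 × 0.0173817 = 0.00434543
  π_2·p_2 = 0.32 × 0.0023898 = 0.000764736
  π_3·p_3 = 0.16 × 0.0275547 = 0.00440875
  π_4·p_4 = 0.27 × 0.0930726 = 0.0251296
Normaliser: 0.00434543 + 0.000764736 + 0.00440875 + 0.0251296 = 0.0346485
P(Class 2 | x₁, x₂) ≈ 0.022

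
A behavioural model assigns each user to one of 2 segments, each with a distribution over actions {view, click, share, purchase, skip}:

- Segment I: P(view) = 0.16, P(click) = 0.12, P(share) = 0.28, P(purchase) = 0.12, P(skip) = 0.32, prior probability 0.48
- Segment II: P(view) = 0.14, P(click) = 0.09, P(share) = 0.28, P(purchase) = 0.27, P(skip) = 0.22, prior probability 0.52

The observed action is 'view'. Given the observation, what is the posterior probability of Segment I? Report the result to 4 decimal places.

Posterior ∝ prior × likelihood, so P(k | x) ∝ π_k f_k(x); normalise over all components.
Evaluate each component's likelihood at the observed value:
  f_I = 0.16
  f_II = 0.14
Weight by the priors:
  π_I·f_I = 0.48 × 0.16 = 0.0768
  π_II·f_II = 0.52 × 0.14 = 0.0728
Denominator: 0.0768 + 0.0728 = 0.1496
P(Segment I | the observation) ≈ 0.5134

0.5134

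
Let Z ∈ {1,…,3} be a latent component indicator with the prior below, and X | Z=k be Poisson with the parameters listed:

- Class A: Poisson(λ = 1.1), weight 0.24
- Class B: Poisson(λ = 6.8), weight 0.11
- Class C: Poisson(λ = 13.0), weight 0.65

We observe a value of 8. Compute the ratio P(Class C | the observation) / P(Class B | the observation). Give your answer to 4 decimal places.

Since P(k|x) ∝ π_k f_k(x), the posterior odds are π_i f_i(x) / (π_j f_j(x)).
Component likelihoods at x = 8:
  f_A = 1.76969e-05
  f_B = 0.126284
  f_C = 0.0457297
Odds = (0.65/0.11) × (0.0457297/0.126284) = 5.90909 × 0.362118 ≈ 2.1398

2.1398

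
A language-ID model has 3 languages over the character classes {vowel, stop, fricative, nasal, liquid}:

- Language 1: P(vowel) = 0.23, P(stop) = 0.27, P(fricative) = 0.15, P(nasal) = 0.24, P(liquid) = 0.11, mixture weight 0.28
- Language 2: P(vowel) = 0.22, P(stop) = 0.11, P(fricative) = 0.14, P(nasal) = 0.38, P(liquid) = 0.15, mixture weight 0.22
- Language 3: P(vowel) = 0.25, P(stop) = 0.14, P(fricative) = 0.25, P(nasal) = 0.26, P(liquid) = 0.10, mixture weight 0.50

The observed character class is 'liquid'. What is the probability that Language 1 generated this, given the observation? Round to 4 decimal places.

Apply Bayes' rule: the posterior for each component is proportional to its prior times its likelihood at x.
Evaluate each component's likelihood at the observed value:
  p_1 = P(liquid | comp) = 0.11
  p_2 = P(liquid | comp) = 0.15
  p_3 = P(liquid | comp) = 0.10
Multiply by the mixture weights:
  P(Z=1)·p_1 = 0.28 × 0.11 = 0.0308
  P(Z=2)·p_2 = 0.22 × 0.15 = 0.033
  P(Z=3)·p_3 = 0.50 × 0.1 = 0.05
Normaliser: 0.0308 + 0.033 + 0.05 = 0.1138
P(Language 1 | data) = 0.0308 / 0.1138 ≈ 0.2707

0.2707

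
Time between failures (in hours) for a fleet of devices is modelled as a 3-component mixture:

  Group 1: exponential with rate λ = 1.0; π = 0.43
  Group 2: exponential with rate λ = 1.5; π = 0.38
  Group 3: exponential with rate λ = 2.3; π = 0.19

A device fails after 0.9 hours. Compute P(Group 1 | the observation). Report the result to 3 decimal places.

P(component k | x) = w_k·f_k(x) / marginal(x), where marginal(x) = Σ_j w_j·f_j(x).
Evaluate each component's likelihood at the observed value:
  L_1 = 1.0·e^(−1.0·0.9) = 1.0·e^(−0.9000) = 0.40657
  L_2 = 1.5·e^(−1.5·0.9) = 1.5·e^(−1.3500) = 0.38886
  L_3 = 2.3·e^(−2.3·0.9) = 2.3·e^(−2.0700) = 0.290227
Unnormalised posteriors:
  w_1·L_1 = 0.43 × 0.40657 = 0.174825
  w_2·L_2 = 0.38 × 0.38886 = 0.147767
  w_3·L_3 = 0.19 × 0.290227 = 0.0551432
Normaliser: 0.174825 + 0.147767 + 0.0551432 = 0.377735
So the posterior for Group 1 is 0.174825 / 0.377735 ≈ 0.463.

0.463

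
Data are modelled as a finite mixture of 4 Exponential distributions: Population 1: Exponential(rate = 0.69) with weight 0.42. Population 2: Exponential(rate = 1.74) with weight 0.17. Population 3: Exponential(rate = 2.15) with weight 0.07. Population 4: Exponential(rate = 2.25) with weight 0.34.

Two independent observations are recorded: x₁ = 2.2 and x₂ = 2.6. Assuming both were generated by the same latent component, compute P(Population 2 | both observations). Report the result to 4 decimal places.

0.0163

P(component k | x) = P(Z=k)·f_k(x) / marginal(x), where marginal(x) = Σ_j P(Z=j)·f_j(x).
Since both observations come from the same component, the likelihood for component k is f_k(x₁)·f_k(x₂).
  p_1 = [0.151213] × [0.114743] = 0.0173506
  p_2 = [0.0378504] × [0.0188713] = 0.000714284
  p_3 = [0.0189769] × [0.00803031] = 0.00015239
  p_4 = [0.0159377] × [0.00647977] = 0.000103272
Unnormalised posteriors:
  P(Z=1)·p_1 = 0.42 × 0.0173506 = 0.00728726
  P(Z=2)·p_2 = 0.17 × 0.000714284 = 0.000121428
  P(Z=3)·p_3 = 0.07 × 0.00015239 = 1.06673e-05
  P(Z=4)·p_4 = 0.34 × 0.000103272 = 3.51126e-05
Normaliser: 0.00728726 + 0.000121428 + 1.06673e-05 + 3.51126e-05 = 0.00745447
P(Population 2 | x₁, x₂) = 0.000121428 / 0.00745447 ≈ 0.0163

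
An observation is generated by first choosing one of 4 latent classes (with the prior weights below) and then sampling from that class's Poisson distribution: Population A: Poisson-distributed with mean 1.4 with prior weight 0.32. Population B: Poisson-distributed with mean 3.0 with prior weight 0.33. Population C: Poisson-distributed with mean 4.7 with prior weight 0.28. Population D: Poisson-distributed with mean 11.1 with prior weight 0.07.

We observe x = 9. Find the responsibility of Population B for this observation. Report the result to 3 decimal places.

0.055

P(component k | x) = π_k·f_k(x) / marginal(x), where marginal(x) = Σ_j π_j·f_j(x).
Evaluate each component's likelihood at the observed value:
  f_A = 1.40403e-05
  f_B = 0.0027005
  f_C = 0.02805
  f_D = 0.106531
Weight by the priors:
  π_A·f_A = 0.32 × 1.40403e-05 = 4.4929e-06
  π_B·f_B = 0.33 × 0.0027005 = 0.000891166
  π_C·f_C = 0.28 × 0.02805 = 0.00785401
  π_D·f_D = 0.07 × 0.106531 = 0.00745715
Normaliser: 4.4929e-06 + 0.000891166 + 0.00785401 + 0.00745715 = 0.0162068
P(Population B | the observation) ≈ 0.055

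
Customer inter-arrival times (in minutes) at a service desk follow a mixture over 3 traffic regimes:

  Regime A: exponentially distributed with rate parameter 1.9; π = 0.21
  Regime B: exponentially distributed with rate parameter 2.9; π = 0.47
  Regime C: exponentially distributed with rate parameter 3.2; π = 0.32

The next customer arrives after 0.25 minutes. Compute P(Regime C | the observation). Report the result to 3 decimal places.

0.336

Apply Bayes' rule: the posterior for each component is proportional to its prior times its likelihood at x.
Component likelihoods at x = 0.25 minutes:
  L_A = 1.18158
  L_B = 1.40454
  L_C = 1.43785
Multiply by the mixture weights:
  π_A·L_A = 0.21 × 1.18158 = 0.248132
  π_B·L_B = 0.47 × 1.40454 = 0.660134
  π_C·L_C = 0.32 × 1.43785 = 0.460113
Sum: 0.248132 + 0.660134 + 0.460113 = 1.36838
Responsibility of Regime C: 0.460113 / 1.36838 ≈ 0.336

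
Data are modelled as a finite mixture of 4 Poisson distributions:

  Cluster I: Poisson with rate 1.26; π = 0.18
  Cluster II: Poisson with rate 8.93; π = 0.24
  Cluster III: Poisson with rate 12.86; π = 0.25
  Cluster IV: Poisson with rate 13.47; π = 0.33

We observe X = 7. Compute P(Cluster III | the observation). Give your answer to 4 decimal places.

P(component k | x) = π_k·f_k(x) / marginal(x), where marginal(x) = Σ_j π_j·f_j(x).
Poisson probabilities:
  L_I = e^(−1.26)·1.26^7/7! = 0.000283761
  L_II = e^(−8.93)·8.93^7/7! = 0.118927
  L_III = e^(−12.86)·12.86^7/7! = 0.0300075
  L_IV = e^(−13.47)·13.47^7/7! = 0.0225526
Prior × likelihood for each component:
  π_I·L_I = 0.18 × 0.000283761 = 5.10769e-05
  π_II·L_II = 0.24 × 0.118927 = 0.0285424
  π_III·L_III = 0.25 × 0.0300075 = 0.00750186
  π_IV·L_IV = 0.33 × 0.0225526 = 0.00744235
Marginal: 5.10769e-05 + 0.0285424 + 0.00750186 + 0.00744235 = 0.0435377
P(Cluster III | the observation) = 0.00750186 / 0.0435377 ≈ 0.1723

0.1723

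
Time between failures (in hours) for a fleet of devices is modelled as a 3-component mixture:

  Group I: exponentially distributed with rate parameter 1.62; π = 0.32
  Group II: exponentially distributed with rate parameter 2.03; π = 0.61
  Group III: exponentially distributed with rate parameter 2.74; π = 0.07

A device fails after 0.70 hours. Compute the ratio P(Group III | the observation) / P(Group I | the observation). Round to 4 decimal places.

0.1689

Posterior odds = (π_i f_i(x)) / (π_j f_j(x)); the normalising sum cancels.
Component likelihoods at x = 0.70 hours:
  f_I = 1.62·e^(−1.62·0.70) = 1.62·e^(−1.1340) = 0.521225
  f_II = 2.03·e^(−2.03·0.70) = 2.03·e^(−1.4210) = 0.490189
  f_III = 2.74·e^(−2.74·0.70) = 2.74·e^(−1.9180) = 0.402507
Odds = (0.07/0.32) × (0.402507/0.521225) = 0.21875 × 0.772234 ≈ 0.1689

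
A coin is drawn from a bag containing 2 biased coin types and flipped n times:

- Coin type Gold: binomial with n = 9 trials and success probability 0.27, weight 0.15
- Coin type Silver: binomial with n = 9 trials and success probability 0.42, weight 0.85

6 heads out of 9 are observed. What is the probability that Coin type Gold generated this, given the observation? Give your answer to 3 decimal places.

0.024

By Bayes' theorem, P(k | x) = P(Z=k) f_k(x) / Σ_j P(Z=j) f_j(x).
Evaluate each component's likelihood at the observed value:
  p_Gold = 0.0126599
  p_Silver = 0.089962
Prior × likelihood for each component:
  P(Z=Gold)·p_Gold = 0.15 × 0.0126599 = 0.00189899
  P(Z=Silver)·p_Silver = 0.85 × 0.089962 = 0.0764677
Denominator: 0.00189899 + 0.0764677 = 0.0783667
P(Coin type Gold | data) = 0.00189899 / 0.0783667 ≈ 0.024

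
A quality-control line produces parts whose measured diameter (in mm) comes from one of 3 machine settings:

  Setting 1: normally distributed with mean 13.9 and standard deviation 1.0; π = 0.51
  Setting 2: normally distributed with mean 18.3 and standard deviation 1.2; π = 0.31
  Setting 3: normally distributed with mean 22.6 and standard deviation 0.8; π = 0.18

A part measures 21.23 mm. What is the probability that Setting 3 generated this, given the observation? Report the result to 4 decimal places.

0.7984

Apply Bayes' rule: the posterior for each component is proportional to its prior times its likelihood at x.
Component likelihoods at x = 21.23 mm:
  L_1 = 8.58673e-13
  L_2 = 0.0168715
  L_3 = 0.115081
Unnormalised posteriors:
  π_1·L_1 = 0.51 × 8.58673e-13 = 4.37923e-13
  π_2·L_2 = 0.31 × 0.0168715 = 0.00523017
  π_3·L_3 = 0.18 × 0.115081 = 0.0207145
Sum: 4.37923e-13 + 0.00523017 + 0.0207145 = 0.0259447
Responsibility of Setting 3: 0.0207145 / 0.0259447 ≈ 0.7984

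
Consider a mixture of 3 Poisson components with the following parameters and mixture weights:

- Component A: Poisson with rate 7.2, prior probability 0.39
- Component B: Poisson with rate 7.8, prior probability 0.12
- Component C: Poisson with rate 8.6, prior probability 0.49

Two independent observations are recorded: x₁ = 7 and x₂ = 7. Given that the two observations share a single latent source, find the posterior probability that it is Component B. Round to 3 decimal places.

0.129

Apply Bayes' rule: the posterior for each component is proportional to its prior times its likelihood at x.
Since both observations come from the same component, the likelihood for component k is f_k(x₁)·f_k(x₂).
  f_A = [e^(−7.2)·7.2^7/7! = 0.148586] × [0.148586] = 0.0220777
  f_B = [e^(−7.8)·7.8^7/7! = 0.142802] × [0.142802] = 0.0203925
  f_C = [e^(−8.6)·8.6^7/7! = 0.127094] × [0.127094] = 0.016153
Multiply by the mixture weights:
  w_A·f_A = 0.39 × 0.0220777 = 0.00861029
  w_B·f_B = 0.12 × 0.0203925 = 0.00244709
  w_C·f_C = 0.49 × 0.016153 = 0.00791495
Marginal: 0.00861029 + 0.00244709 + 0.00791495 = 0.0189723
P(Component B | x₁, x₂) ≈ 0.129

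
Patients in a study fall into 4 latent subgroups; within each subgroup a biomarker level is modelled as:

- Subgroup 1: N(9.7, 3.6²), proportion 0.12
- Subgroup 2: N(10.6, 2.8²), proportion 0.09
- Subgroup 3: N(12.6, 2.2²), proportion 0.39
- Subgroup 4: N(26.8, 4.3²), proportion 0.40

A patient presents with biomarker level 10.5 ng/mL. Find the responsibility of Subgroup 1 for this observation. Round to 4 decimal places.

The responsibility of component k is w_k f_k(x) divided by Σ_j w_j f_j(x).
Component likelihoods at x = 10.5 ng/mL:
  L_1 = 0.108115
  L_2 = 0.142389
  L_3 = 0.114983
  L_4 = 7.03345e-05
Multiply by the mixture weights:
  w_1·L_1 = 0.12 × 0.108115 = 0.0129737
  w_2·L_2 = 0.09 × 0.142389 = 0.012815
  w_3·L_3 = 0.39 × 0.114983 = 0.0448432
  w_4·L_4 = 0.40 × 7.03345e-05 = 2.81338e-05
Denominator: 0.0129737 + 0.012815 + 0.0448432 + 2.81338e-05 = 0.0706601
So the posterior for Subgroup 1 is 0.0129737 / 0.0706601 ≈ 0.1836.

0.1836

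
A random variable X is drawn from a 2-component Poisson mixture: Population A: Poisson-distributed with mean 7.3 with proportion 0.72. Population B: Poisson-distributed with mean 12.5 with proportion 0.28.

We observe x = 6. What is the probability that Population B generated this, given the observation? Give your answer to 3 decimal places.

P(component k | x) = w_k·f_k(x) / marginal(x), where marginal(x) = Σ_j w_j·f_j(x).
Evaluate each component's likelihood at the observed value:
  f_A = 0.141989
  f_B = 0.0197445
Unnormalised posteriors:
  w_A·f_A = 0.72 × 0.141989 = 0.102232
  w_B·f_B = 0.28 × 0.0197445 = 0.00552847
Denominator: 0.102232 + 0.00552847 = 0.107761
P(Population B | x) = 0.00552847 / 0.107761 ≈ 0.051

0.051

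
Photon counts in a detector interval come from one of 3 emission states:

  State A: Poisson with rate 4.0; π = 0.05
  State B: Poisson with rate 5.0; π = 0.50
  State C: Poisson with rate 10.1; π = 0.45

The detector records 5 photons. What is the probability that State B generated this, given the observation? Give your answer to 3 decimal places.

0.785

The responsibility of component k is π_k f_k(x) divided by Σ_j π_j f_j(x).
Component likelihoods at x = 5 photons:
  L_A = 0.156293
  L_B = 0.175467
  L_C = 0.0359792
Multiply by the mixture weights:
  π_A·L_A = 0.05 × 0.156293 = 0.00781467
  π_B·L_B = 0.50 × 0.175467 = 0.0877337
  π_C·L_C = 0.45 × 0.0359792 = 0.0161906
Normaliser: 0.00781467 + 0.0877337 + 0.0161906 = 0.111739
P(State B | 5 photons) ≈ 0.785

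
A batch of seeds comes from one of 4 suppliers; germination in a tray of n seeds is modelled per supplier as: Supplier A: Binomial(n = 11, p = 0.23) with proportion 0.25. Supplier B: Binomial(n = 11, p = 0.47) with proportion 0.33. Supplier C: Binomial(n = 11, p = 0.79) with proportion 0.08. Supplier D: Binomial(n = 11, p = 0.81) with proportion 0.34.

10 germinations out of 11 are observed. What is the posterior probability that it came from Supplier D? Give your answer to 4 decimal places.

0.8235

Apply Bayes' rule: the posterior for each component is proportional to its prior times its likelihood at x.
Binomial probabilities:
  L_A = 3.50883e-06
  L_B = 0.00306653
  L_C = 0.218717
  L_D = 0.254095
Multiply by the mixture weights:
  P(Z=A)·L_A = 0.25 × 3.50883e-06 = 8.77206e-07
  P(Z=B)·L_B = 0.33 × 0.00306653 = 0.00101195
  P(Z=C)·L_C = 0.08 × 0.218717 = 0.0174974
  P(Z=D)·L_D = 0.34 × 0.254095 = 0.0863924
Evidence: 8.77206e-07 + 0.00101195 + 0.0174974 + 0.0863924 = 0.104903
P(Supplier D | x) = 0.0863924 / 0.104903 ≈ 0.8235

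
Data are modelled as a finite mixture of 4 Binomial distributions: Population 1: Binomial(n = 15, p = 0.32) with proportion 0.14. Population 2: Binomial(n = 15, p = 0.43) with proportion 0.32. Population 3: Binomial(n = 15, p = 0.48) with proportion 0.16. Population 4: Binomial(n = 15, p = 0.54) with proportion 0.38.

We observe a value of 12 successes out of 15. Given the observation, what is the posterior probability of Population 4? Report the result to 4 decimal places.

Posterior ∝ prior × likelihood, so P(k | x) ∝ π_k f_k(x); normalise over all components.
Evaluate each component's likelihood at the observed value:
  L_1 = 0.000164945
  L_2 = 0.00336711
  L_3 = 0.0095701
  L_4 = 0.0272276
Weight by the priors:
  π_1·L_1 = 0.14 × 0.000164945 = 2.30922e-05
  π_2·L_2 = 0.32 × 0.00336711 = 0.00107748
  π_3·L_3 = 0.16 × 0.0095701 = 0.00153122
  π_4·L_4 = 0.38 × 0.0272276 = 0.0103465
Sum: 2.30922e-05 + 0.00107748 + 0.00153122 + 0.0103465 = 0.0129783
P(Population 4 | data) = 0.0103465 / 0.0129783 ≈ 0.7972

0.7972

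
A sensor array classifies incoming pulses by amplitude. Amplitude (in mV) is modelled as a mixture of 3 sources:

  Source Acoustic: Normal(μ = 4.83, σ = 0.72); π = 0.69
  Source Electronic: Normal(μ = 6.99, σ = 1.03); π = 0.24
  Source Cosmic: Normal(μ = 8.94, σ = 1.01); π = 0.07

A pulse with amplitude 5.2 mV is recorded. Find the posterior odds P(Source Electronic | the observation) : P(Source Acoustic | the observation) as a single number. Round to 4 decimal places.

Since P(k|x) ∝ P(Z=k) f_k(x), the posterior odds are P(Z=i) f_i(x) / (P(Z=j) f_j(x)).
Component likelihoods at x = 5.2 mV:
  f_Acoustic = 0.485549
  f_Electronic = 0.0855561
  f_Cosmic = 0.000415976
Odds = (0.24/0.69) × (0.0855561/0.485549) = 0.347826 × 0.176205 ≈ 0.0613

0.0613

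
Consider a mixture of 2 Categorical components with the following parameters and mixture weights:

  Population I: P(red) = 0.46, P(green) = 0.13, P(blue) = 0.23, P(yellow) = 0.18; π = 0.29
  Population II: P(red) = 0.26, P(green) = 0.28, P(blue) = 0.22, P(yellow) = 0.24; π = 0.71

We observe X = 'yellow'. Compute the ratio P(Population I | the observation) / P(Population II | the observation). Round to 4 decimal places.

Only the two components matter; the odds are (π_i f_i(x)) / (π_j f_j(x)).
Categorical probabilities:
  p_I = P(yellow | comp) = 0.18
  p_II = P(yellow | comp) = 0.24
Posterior odds = (π_I·p_I) / (π_II·p_II) = (0.29·0.18) / (0.71·0.24) = 0.0522 / 0.1704 ≈ 0.3063

0.3063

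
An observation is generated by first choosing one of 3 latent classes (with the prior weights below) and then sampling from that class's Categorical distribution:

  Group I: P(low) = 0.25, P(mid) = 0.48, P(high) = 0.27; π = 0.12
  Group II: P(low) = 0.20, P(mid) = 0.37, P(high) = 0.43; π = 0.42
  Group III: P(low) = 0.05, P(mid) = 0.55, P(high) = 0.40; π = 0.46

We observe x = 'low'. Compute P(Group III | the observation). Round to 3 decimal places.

0.168

Apply Bayes' rule: the posterior for each component is proportional to its prior times its likelihood at x.
Component likelihoods at x = 'low':
  L_I = 0.25
  L_II = 0.2
  L_III = 0.05
Weight by the priors:
  π_I·L_I = 0.12 × 0.25 = 0.03
  π_II·L_II = 0.42 × 0.2 = 0.084
  π_III·L_III = 0.46 × 0.05 = 0.023
Denominator: 0.03 + 0.084 + 0.023 = 0.137
P(Group III | 'low') ≈ 0.168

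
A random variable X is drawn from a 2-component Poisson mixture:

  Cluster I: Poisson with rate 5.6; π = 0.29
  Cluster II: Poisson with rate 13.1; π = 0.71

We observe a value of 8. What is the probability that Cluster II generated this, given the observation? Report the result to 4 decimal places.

By Bayes' theorem, P(k | x) = π_k f_k(x) / Σ_j π_j f_j(x).
Component likelihoods at x = 8:
  p_I = e^(−5.6)·5.6^8/8! = 0.0887022
  p_II = e^(−13.1)·13.1^8/8! = 0.0439939
Prior × likelihood for each component:
  π_I·p_I = 0.29 × 0.0887022 = 0.0257236
  π_II·p_II = 0.71 × 0.0439939 = 0.0312356
Normaliser: 0.0257236 + 0.0312356 = 0.0569593
Responsibility of Cluster II: 0.0312356 / 0.0569593 ≈ 0.5484

0.5484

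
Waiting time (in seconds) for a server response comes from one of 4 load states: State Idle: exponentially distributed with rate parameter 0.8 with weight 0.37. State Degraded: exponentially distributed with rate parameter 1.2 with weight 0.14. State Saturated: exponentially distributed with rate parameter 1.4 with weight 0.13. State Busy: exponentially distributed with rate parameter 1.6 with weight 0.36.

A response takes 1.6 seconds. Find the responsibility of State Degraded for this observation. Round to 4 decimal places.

0.1442

P(component k | x) = π_k·f_k(x) / marginal(x), where marginal(x) = Σ_j π_j·f_j(x).
Component likelihoods at x = 1.6 seconds:
  p_Idle = 0.22243
  p_Degraded = 0.175928
  p_Saturated = 0.149042
  p_Busy = 0.123688
Multiply by the mixture weights:
  π_Idle·p_Idle = 0.37 × 0.22243 = 0.082299
  π_Degraded·p_Degraded = 0.14 × 0.175928 = 0.02463
  π_Saturated·p_Saturated = 0.13 × 0.149042 = 0.0193754
  π_Busy·p_Busy = 0.36 × 0.123688 = 0.0445275
Denominator: 0.082299 + 0.02463 + 0.0193754 + 0.0445275 = 0.170832
P(State Degraded | x) = 0.02463 / 0.170832 ≈ 0.1442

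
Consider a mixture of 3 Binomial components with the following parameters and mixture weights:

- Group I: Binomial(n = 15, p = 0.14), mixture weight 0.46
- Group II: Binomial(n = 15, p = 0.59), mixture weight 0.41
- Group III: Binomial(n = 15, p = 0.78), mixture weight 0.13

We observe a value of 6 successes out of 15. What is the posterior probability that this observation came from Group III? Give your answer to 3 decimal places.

Apply Bayes' rule: the posterior for each component is proportional to its prior times its likelihood at x.
Component likelihoods at x = 6 successes out of 15:
  p_I = 0.00969747
  p_II = 0.0691148
  p_III = 0.00136074
Prior × likelihood for each component:
  P(Z=I)·p_I = 0.46 × 0.00969747 = 0.00446084
  P(Z=II)·p_II = 0.41 × 0.0691148 = 0.0283371
  P(Z=III)·p_III = 0.13 × 0.00136074 = 0.000176896
Denominator: 0.00446084 + 0.0283371 + 0.000176896 = 0.0329748
P(Group III | 6 successes out of 15) ≈ 0.005

0.005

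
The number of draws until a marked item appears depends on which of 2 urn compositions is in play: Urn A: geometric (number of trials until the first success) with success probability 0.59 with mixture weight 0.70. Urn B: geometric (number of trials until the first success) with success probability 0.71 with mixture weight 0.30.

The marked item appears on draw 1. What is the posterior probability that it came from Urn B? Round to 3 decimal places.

The responsibility of component k is π_k f_k(x) divided by Σ_j π_j f_j(x).
Geometric probabilities:
  f_A = 0.59·(1−0.59)^0 = 0.59·1 = 0.59
  f_B = 0.71·(1−0.71)^0 = 0.71·1 = 0.71
Unnormalised posteriors:
  π_A·f_A = 0.70 × 0.59 = 0.413
  π_B·f_B = 0.30 × 0.71 = 0.213
Normaliser: 0.413 + 0.213 = 0.626
P(Urn B | the observation) = 0.213 / 0.626 ≈ 0.340

0.340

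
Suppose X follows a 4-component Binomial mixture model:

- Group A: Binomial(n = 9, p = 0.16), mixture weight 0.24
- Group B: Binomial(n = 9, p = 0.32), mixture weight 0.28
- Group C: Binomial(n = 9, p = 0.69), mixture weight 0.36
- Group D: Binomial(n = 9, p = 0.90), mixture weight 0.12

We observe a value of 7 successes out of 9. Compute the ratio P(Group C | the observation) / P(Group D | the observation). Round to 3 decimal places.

Posterior odds = (w_i f_i(x)) / (w_j f_j(x)); the normalising sum cancels.
Binomial probabilities:
  L_A = C(9,7)·0.16^7·0.84^2 = 36·2.68435e-06·0.7056 = 6.81869e-05
  L_B = C(9,7)·0.32^7·0.68^2 = 36·0.000343597·0.4624 = 0.00571966
  L_C = C(9,7)·0.69^7·0.31^2 = 36·0.0744635·0.0961 = 0.257614
  L_D = C(9,7)·0.90^7·0.10^2 = 36·0.478297·0.01 = 0.172187
Posterior odds = (w_C·L_C) / (w_D·L_D) = (0.36·0.257614) / (0.12·0.172187) = 0.0927411 / 0.0206624 ≈ 4.488

4.488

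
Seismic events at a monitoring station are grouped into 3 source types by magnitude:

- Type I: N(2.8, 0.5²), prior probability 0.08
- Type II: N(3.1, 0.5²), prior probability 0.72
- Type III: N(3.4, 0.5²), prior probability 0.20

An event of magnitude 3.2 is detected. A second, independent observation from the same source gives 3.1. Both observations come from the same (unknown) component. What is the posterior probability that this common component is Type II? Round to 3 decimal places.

0.777

Posterior ∝ prior × likelihood, so P(k | x) ∝ P(Z=k) f_k(x); normalise over all components.
Since both observations come from the same component, the likelihood for component k is f_k(x₁)·f_k(x₂).
  f_I = [0.579383] × [0.666449] = 0.386129
  f_II = [0.782085] × [0.797885] = 0.624014
  f_III = [0.73654] × [0.666449] = 0.490867
Weight by the priors:
  P(Z=I)·f_I = 0.08 × 0.386129 = 0.0308904
  P(Z=II)·f_II = 0.72 × 0.624014 = 0.44929
  P(Z=III)·f_III = 0.20 × 0.490867 = 0.0981733
Sum: 0.0308904 + 0.44929 + 0.0981733 = 0.578354
So the posterior for Type II is 0.44929 / 0.578354 ≈ 0.777.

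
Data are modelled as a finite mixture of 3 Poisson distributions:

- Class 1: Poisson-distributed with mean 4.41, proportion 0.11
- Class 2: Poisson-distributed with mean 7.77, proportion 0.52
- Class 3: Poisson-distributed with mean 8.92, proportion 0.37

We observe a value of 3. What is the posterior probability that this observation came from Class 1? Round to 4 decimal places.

Apply Bayes' rule: the posterior for each component is proportional to its prior times its likelihood at x.
Evaluate each component's likelihood at the observed value:
  f_1 = e^(−4.41)·4.41^3/3! = 0.17375
  f_2 = e^(−7.77)·7.77^3/3! = 0.0330099
  f_3 = e^(−8.92)·8.92^3/3! = 0.0158138
Weight by the priors:
  w_1·f_1 = 0.11 × 0.17375 = 0.0191125
  w_2·f_2 = 0.52 × 0.0330099 = 0.0171651
  w_3·f_3 = 0.37 × 0.0158138 = 0.00585111
Sum: 0.0191125 + 0.0171651 + 0.00585111 = 0.0421288
So the posterior for Class 1 is 0.0191125 / 0.0421288 ≈ 0.4537.

0.4537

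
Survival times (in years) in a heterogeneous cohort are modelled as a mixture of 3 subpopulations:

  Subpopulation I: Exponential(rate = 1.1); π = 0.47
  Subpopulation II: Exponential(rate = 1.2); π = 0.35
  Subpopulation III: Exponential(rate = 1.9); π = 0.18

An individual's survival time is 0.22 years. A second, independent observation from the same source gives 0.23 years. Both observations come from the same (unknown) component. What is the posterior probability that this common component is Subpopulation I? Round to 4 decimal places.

0.3782

P(component k | x) = π_k·f_k(x) / marginal(x), where marginal(x) = Σ_j π_j·f_j(x).
Since both observations come from the same component, the likelihood for component k is f_k(x₁)·f_k(x₂).
  L_I = [1.1·e^(−1.1·0.22) = 1.1·e^(−0.2420) = 0.863562] × [0.854115] = 0.737581
  L_II = [1.2·e^(−1.2·0.22) = 1.2·e^(−0.2640) = 0.921568] × [0.910576] = 0.839157
  L_III = [1.9·e^(−1.9·0.22) = 1.9·e^(−0.4180) = 1.25089] × [1.22735] = 1.53527
Unnormalised posteriors:
  π_I·L_I = 0.47 × 0.737581 = 0.346663
  π_II·L_II = 0.35 × 0.839157 = 0.293705
  π_III·L_III = 0.18 × 1.53527 = 0.276349
Marginal: 0.346663 + 0.293705 + 0.276349 = 0.916717
P(Subpopulation I | x₁,x₂) ≈ 0.3782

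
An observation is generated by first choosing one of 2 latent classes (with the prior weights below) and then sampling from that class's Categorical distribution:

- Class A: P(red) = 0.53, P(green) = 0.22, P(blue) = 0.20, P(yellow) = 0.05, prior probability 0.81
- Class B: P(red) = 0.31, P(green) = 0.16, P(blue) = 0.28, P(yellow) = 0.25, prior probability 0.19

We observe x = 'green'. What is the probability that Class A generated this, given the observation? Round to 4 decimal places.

Apply Bayes' rule: the posterior for each component is proportional to its prior times its likelihood at x.
Categorical probabilities:
  f_A = P(green | comp) = 0.22
  f_B = P(green | comp) = 0.16
Multiply by the mixture weights:
  π_A·f_A = 0.81 × 0.22 = 0.1782
  π_B·f_B = 0.19 × 0.16 = 0.0304
Normaliser: 0.1782 + 0.0304 = 0.2086
So the posterior for Class A is 0.1782 / 0.2086 ≈ 0.8543.

0.8543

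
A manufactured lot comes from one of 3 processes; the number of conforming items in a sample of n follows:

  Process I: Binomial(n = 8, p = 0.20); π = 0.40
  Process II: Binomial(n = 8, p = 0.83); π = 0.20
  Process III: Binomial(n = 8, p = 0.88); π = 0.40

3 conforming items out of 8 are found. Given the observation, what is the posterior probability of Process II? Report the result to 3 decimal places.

0.015

Posterior ∝ prior × likelihood, so P(k | x) ∝ w_k f_k(x); normalise over all components.
Component likelihoods at x = 3 conforming items out of 8:
  L_I = 0.146801
  L_II = 0.00454639
  L_III = 0.000949603
Unnormalised posteriors:
  w_I·L_I = 0.40 × 0.146801 = 0.0587203
  w_II·L_II = 0.20 × 0.00454639 = 0.000909278
  w_III·L_III = 0.40 × 0.000949603 = 0.000379841
Normaliser: 0.0587203 + 0.000909278 + 0.000379841 = 0.0600094
P(Process II | 3 conforming items out of 8) ≈ 0.015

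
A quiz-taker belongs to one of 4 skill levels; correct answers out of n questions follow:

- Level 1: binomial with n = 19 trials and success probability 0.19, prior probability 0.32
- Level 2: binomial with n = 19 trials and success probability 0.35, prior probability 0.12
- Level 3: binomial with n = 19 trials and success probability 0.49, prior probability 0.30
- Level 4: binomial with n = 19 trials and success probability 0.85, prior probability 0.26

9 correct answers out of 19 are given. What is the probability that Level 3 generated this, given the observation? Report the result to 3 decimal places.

By Bayes' theorem, P(k | x) = P(Z=k) f_k(x) / Σ_j P(Z=j) f_j(x).
Binomial probabilities:
  L_1 = 0.00362411
  L_2 = 0.09802
  L_3 = 0.179075
  L_4 = 0.000123382
Weight by the priors:
  P(Z=1)·L_1 = 0.32 × 0.00362411 = 0.00115971
  P(Z=2)·L_2 = 0.12 × 0.09802 = 0.0117624
  P(Z=3)·L_3 = 0.30 × 0.179075 = 0.0537225
  P(Z=4)·L_4 = 0.26 × 0.000123382 = 3.20793e-05
Evidence: 0.00115971 + 0.0117624 + 0.0537225 + 3.20793e-05 = 0.0666767
P(Level 3 | the observation) ≈ 0.806

0.806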